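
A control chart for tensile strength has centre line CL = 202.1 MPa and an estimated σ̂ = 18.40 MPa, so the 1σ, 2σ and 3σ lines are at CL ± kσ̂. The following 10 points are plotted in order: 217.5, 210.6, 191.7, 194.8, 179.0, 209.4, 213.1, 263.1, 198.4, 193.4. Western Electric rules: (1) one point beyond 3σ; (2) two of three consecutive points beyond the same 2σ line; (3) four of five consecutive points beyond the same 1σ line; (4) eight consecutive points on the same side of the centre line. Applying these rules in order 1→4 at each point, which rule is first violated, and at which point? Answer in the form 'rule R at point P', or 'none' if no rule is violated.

rule 1 at point 8

Zone of each point (C = within 1σ̂, B = 1σ̂–2σ̂, A = 2σ̂–3σ̂, * = beyond 3σ̂; sign = side of CL): 1:+C, 2:+C, 3:-C, 4:-C, 5:-B, 6:+C, 7:+C, 8:+*, 9:-C, 10:-C
Rule 1 (one point beyond the 3σ limits) is satisfied at point 8.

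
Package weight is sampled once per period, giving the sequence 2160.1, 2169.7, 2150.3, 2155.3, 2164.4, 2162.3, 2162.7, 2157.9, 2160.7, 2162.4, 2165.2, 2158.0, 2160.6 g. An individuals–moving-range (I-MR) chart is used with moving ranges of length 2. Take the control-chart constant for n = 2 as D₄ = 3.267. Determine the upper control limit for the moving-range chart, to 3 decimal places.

18.377

Moving ranges: 9.6, 19.4, 5.0, 9.1, 2.1, 0.4, 4.8, 2.8, 1.7, 2.8, 7.2, 2.6; M̄R̄ = 67.5000 / 12 = 5.6250
UCL_MR = D₄·M̄R̄ = 3.267 × 5.6250 = 18.3769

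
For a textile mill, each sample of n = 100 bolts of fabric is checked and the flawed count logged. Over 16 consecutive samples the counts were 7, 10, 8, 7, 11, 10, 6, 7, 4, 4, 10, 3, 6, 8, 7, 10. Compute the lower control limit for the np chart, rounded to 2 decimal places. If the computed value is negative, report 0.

0.00

p̄ = Σdᵢ / (k·n) = 118 / (16 × 100) = 0.07375
LCL = np̄ − 3·√(np̄(1−p̄)) = 7.3750 − 3 × 2.6136 = -0.4659 → 0 (negative, so LCL = 0)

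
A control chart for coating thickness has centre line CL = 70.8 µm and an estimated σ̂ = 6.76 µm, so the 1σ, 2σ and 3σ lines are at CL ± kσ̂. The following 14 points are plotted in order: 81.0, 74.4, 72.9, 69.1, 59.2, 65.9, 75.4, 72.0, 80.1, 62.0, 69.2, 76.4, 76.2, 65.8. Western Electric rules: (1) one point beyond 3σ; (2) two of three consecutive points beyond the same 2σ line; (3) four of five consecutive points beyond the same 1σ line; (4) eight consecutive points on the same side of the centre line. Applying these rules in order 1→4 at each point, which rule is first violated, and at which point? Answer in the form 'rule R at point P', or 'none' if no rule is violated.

Zone of each point (C = within 1σ̂, B = 1σ̂–2σ̂, A = 2σ̂–3σ̂, * = beyond 3σ̂; sign = side of CL): 1:+B, 2:+C, 3:+C, 4:-C, 5:-B, 6:-C, 7:+C, 8:+C, 9:+B, 10:-B, 11:-C, 12:+C, 13:+C, 14:-C
No rule fires across all 14 points.

none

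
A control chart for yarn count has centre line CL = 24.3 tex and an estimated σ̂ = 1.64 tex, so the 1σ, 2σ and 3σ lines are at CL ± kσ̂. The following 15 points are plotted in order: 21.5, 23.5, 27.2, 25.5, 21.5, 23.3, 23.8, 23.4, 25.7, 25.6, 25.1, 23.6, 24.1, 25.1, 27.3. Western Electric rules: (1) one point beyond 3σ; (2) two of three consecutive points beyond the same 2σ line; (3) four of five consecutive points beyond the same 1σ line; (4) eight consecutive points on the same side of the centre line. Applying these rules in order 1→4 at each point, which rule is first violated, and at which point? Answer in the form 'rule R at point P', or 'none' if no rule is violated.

none

Zone of each point (C = within 1σ̂, B = 1σ̂–2σ̂, A = 2σ̂–3σ̂, * = beyond 3σ̂; sign = side of CL): 1:-B, 2:-C, 3:+B, 4:+C, 5:-B, 6:-C, 7:-C, 8:-C, 9:+C, 10:+C, 11:+C, 12:-C, 13:-C, 14:+C, 15:+B
No rule fires across all 15 points.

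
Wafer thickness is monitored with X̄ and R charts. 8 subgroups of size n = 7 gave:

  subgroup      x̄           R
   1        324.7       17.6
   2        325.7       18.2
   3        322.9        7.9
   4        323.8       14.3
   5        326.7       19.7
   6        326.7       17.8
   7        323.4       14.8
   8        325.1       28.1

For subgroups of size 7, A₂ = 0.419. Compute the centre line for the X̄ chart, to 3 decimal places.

X̄̄ = (324.7 + 325.7 + 322.9 + 323.8 + 326.7 + 326.7 + 323.4 + 325.1) / 8 = 2599.0000 / 8 = 324.8750
CL = X̄̄ = 324.8750

324.875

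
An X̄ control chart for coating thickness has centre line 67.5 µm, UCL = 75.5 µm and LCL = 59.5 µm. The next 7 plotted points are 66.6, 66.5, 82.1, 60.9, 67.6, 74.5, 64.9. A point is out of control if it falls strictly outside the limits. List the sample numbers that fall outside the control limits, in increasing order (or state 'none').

Compare each point to [59.5, 75.5]: sample 3 = 82.1 > UCL.

3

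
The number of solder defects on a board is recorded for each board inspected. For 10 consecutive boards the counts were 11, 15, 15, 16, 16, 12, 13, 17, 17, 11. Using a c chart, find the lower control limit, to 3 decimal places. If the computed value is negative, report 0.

c̄ = (11 + 15 + 15 + 16 + 16 + 12 + 13 + 17 + 17 + 11) / 10 = 143 / 10 = 14.3000
LCL = c̄ − 3√c̄ = 14.3000 − 3 × 3.7815 = 2.9554

2.955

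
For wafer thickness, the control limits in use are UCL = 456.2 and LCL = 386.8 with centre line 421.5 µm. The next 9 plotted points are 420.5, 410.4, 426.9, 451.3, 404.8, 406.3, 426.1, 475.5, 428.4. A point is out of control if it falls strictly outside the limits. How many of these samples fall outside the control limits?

1

Compare each point to [386.8, 456.2]: sample 8 = 475.5 > UCL.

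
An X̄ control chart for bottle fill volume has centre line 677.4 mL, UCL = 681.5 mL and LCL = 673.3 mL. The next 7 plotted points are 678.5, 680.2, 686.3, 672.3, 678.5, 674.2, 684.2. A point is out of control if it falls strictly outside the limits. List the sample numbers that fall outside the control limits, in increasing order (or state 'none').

3, 4, 7

Compare each point to [673.3, 681.5]: sample 3 = 686.3 > UCL; sample 4 = 672.3 < LCL; sample 7 = 684.2 > UCL.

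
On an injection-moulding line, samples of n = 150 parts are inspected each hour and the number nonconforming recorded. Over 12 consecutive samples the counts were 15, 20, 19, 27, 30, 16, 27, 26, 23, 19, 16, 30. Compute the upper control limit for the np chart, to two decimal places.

p̄ = Σdᵢ / (k·n) = 268 / (12 × 150) = 0.14889
UCL = np̄ + 3·√(np̄(1−p̄)) = 22.3333 + 3 × √(22.3333×0.85111) = 22.3333 + 3 × 4.3598 = 35.4128

35.41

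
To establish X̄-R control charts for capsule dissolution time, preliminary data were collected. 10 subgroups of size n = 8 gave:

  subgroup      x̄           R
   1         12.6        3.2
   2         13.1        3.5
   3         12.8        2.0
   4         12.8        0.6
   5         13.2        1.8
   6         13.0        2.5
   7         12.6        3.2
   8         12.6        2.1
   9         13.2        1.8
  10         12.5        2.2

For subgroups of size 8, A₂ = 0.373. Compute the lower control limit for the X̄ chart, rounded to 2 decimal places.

X̄̄ = (12.6 + 13.1 + 12.8 + 12.8 + 13.2 + 13.0 + 12.6 + 12.6 + 13.2 + 12.5) / 10 = 128.4000 / 10 = 12.8400
R̄ = (3.2 + 3.5 + 2.0 + 0.6 + 1.8 + 2.5 + 3.2 + 2.1 + 1.8 + 2.2) / 10 = 22.9000 / 10 = 2.2900
LCL = X̄̄ − A₂·R̄ = 12.8400 − 0.373 × 2.2900 = 11.9858

11.99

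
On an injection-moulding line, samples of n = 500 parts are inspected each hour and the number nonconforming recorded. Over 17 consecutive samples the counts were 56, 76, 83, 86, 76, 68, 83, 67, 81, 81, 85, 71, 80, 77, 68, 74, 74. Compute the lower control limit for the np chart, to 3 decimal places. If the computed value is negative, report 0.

51.609

p̄ = Σdᵢ / (k·n) = 1286 / (17 × 500) = 0.15129
LCL = np̄ − 3·√(np̄(1−p̄)) = 75.6471 − 3 × 8.0126 = 51.6092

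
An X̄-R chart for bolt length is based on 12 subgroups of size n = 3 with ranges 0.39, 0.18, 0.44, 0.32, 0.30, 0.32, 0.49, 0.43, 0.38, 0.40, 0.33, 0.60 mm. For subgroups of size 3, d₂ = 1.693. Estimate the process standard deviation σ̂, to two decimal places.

0.23

R̄ = (0.39 + 0.18 + 0.44 + 0.32 + 0.30 + 0.32 + 0.49 + 0.43 + 0.38 + 0.40 + 0.33 + 0.60) / 12 = 0.3817
σ̂ = R̄ / d₂ = 0.3817 / 1.693 = 0.2254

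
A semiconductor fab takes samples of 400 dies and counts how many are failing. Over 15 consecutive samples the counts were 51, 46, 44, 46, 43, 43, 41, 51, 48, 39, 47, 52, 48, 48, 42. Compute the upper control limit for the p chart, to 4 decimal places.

p̄ = Σdᵢ / (k·n) = 689 / (15 × 400) = 0.11483
UCL = p̄ + 3·√(p̄(1−p̄)/n) = 0.11483 + 3 × √(0.11483×0.88517/400) = 0.11483 + 3 × 0.01594 = 0.16266

0.1627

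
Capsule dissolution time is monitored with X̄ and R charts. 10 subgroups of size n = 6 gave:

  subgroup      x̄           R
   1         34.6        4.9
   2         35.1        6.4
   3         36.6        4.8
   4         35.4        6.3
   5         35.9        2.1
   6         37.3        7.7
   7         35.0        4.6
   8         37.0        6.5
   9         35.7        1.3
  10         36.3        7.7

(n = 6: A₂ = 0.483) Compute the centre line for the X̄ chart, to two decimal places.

X̄̄ = (34.6 + 35.1 + 36.6 + 35.4 + 35.9 + 37.3 + 35.0 + 37.0 + 35.7 + 36.3) / 10 = 358.9000 / 10 = 35.8900
CL = X̄̄ = 35.8900

35.89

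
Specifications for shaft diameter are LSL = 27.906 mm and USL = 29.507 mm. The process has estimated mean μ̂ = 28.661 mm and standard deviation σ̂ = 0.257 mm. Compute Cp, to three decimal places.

Cp = (USL − LSL) / (6σ̂) = (29.507 − 27.906) / (6 × 0.257) = 1.6010 / 1.5420 = 1.0383

1.038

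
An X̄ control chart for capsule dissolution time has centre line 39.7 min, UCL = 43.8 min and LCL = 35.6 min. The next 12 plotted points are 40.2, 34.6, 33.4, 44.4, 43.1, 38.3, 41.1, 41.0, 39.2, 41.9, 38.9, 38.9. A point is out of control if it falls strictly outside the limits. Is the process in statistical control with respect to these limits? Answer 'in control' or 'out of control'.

out of control

Compare each point to [35.6, 43.8]: sample 2 = 34.6 < LCL; sample 3 = 33.4 < LCL; sample 4 = 44.4 > UCL.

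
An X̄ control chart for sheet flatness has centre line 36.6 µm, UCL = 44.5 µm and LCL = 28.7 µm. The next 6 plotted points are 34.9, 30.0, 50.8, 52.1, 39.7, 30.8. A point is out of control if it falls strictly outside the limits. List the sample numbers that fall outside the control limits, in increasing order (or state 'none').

Compare each point to [28.7, 44.5]: sample 3 = 50.8 > UCL; sample 4 = 52.1 > UCL.

3, 4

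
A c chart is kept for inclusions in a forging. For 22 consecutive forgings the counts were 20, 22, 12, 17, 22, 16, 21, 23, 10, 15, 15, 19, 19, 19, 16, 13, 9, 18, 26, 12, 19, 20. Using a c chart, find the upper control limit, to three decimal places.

29.926

c̄ = (20 + 22 + 12 + 17 + 22 + 16 + 21 + 23 + 10 + 15 + 15 + 19 + 19 + 19 + 16 + 13 + 9 + 18 + 26 + 12 + 19 + 20) / 22 = 383 / 22 = 17.4091
UCL = c̄ + 3√c̄ = 17.4091 + 3 × √17.4091 = 17.4091 + 3 × 4.1724 = 29.9264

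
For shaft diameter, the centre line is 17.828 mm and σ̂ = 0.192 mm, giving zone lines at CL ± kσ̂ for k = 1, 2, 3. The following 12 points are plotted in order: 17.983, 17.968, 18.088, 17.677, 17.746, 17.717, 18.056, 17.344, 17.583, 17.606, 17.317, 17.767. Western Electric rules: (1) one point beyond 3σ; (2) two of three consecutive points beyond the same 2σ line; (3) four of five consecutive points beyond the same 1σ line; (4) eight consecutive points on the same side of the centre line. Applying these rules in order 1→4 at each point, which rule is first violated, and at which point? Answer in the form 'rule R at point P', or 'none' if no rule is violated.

Zone of each point (C = within 1σ̂, B = 1σ̂–2σ̂, A = 2σ̂–3σ̂, * = beyond 3σ̂; sign = side of CL): 1:+C, 2:+C, 3:+B, 4:-C, 5:-C, 6:-C, 7:+B, 8:-A, 9:-B, 10:-B, 11:-A, 12:-C
Rule 3 (four of five consecutive points beyond the same 1σ limit) is satisfied at point 11.

rule 3 at point 11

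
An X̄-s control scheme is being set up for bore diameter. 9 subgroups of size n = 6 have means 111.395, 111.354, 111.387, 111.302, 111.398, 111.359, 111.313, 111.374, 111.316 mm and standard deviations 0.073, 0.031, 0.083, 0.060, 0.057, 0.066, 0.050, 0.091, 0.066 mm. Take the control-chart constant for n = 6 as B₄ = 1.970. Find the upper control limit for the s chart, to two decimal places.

s̄ = (0.073 + 0.031 + 0.083 + 0.060 + 0.057 + 0.066 + 0.050 + 0.091 + 0.066) / 9 = 0.0641
UCL_s = B₄·s̄ = 1.970 × 0.0641 = 0.1263

0.13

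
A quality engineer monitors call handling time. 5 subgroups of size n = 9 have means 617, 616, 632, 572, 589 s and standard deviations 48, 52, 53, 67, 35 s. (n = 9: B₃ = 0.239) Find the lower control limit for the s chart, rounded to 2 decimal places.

s̄ = (48 + 52 + 53 + 67 + 35) / 5 = 51.0000
LCL_s = B₃·s̄ = 0.239 × 51.0000 = 12.1890

12.19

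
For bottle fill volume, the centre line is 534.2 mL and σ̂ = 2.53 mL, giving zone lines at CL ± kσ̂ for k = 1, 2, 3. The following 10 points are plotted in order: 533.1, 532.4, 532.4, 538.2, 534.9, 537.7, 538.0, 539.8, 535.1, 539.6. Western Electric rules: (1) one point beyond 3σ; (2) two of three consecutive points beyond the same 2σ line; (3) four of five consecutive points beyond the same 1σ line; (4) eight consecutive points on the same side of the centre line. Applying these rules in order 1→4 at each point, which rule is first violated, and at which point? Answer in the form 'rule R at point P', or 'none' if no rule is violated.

rule 3 at point 8

Zone of each point (C = within 1σ̂, B = 1σ̂–2σ̂, A = 2σ̂–3σ̂, * = beyond 3σ̂; sign = side of CL): 1:-C, 2:-C, 3:-C, 4:+B, 5:+C, 6:+B, 7:+B, 8:+A, 9:+C, 10:+A
Rule 3 (four of five consecutive points beyond the same 1σ limit) is satisfied at point 8.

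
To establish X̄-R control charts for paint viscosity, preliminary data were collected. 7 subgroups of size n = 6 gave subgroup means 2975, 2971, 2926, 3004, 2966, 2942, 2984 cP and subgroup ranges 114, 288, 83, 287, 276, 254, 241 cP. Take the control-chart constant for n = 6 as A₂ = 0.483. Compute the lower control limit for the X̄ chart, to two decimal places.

2860.39

X̄̄ = (2975 + 2971 + 2926 + 3004 + 2966 + 2942 + 2984) / 7 = 20768.0000 / 7 = 2966.8571
R̄ = (114 + 288 + 83 + 287 + 276 + 254 + 241) / 7 = 1543.0000 / 7 = 220.4286
LCL = X̄̄ − A₂·R̄ = 2966.8571 − 0.483 × 220.4286 = 2860.3901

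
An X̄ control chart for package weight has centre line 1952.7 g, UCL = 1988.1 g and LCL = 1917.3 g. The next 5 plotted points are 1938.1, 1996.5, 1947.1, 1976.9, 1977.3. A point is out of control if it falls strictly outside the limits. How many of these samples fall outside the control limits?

Compare each point to [1917.3, 1988.1]: sample 2 = 1996.5 > UCL.

1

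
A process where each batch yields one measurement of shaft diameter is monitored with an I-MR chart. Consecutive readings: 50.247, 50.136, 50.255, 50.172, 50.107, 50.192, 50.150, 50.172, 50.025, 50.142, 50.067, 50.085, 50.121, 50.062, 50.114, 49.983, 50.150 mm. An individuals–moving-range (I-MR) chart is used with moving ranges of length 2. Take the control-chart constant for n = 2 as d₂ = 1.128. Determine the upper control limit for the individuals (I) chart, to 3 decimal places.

X̄ = (50.247 + 50.136 + 50.255 + 50.172 + 50.107 + 50.192 + 50.150 + 50.172 + 50.025 + 50.142 + 50.067 + 50.085 + 50.121 + 50.062 + 50.114 + 49.983 + 50.150) / 17 = 50.1282
Moving ranges: 0.111, 0.119, 0.083, 0.065, 0.085, 0.042, 0.022, 0.147, 0.117, 0.075, 0.018, 0.036, 0.059, 0.052, 0.131, 0.167; M̄R̄ = 1.3290 / 16 = 0.0831
UCL = X̄ + 3·M̄R̄/d₂ = 50.1282 + 3 × 0.0831 / 1.128 = 50.3491

50.349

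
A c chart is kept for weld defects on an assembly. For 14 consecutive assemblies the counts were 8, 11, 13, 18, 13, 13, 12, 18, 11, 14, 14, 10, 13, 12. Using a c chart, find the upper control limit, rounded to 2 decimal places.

c̄ = (8 + 11 + 13 + 18 + 13 + 13 + 12 + 18 + 11 + 14 + 14 + 10 + 13 + 12) / 14 = 180 / 14 = 12.8571
UCL = c̄ + 3√c̄ = 12.8571 + 3 × √12.8571 = 12.8571 + 3 × 3.5857 = 23.6142

23.61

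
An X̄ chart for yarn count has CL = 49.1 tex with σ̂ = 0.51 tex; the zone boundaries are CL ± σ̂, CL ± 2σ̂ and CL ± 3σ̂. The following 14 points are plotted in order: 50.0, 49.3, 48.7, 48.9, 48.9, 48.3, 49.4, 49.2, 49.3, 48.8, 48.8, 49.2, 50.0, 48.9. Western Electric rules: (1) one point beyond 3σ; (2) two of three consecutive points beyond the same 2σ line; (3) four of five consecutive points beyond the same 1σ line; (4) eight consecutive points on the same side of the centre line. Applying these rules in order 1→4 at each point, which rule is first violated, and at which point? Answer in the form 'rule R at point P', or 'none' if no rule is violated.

none

Zone of each point (C = within 1σ̂, B = 1σ̂–2σ̂, A = 2σ̂–3σ̂, * = beyond 3σ̂; sign = side of CL): 1:+B, 2:+C, 3:-C, 4:-C, 5:-C, 6:-B, 7:+C, 8:+C, 9:+C, 10:-C, 11:-C, 12:+C, 13:+B, 14:-C
No rule fires across all 14 points.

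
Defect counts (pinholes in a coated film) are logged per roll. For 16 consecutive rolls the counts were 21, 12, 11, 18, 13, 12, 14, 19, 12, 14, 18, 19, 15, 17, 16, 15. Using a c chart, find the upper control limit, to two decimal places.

27.14

c̄ = (21 + 12 + 11 + 18 + 13 + 12 + 14 + 19 + 12 + 14 + 18 + 19 + 15 + 17 + 16 + 15) / 16 = 246 / 16 = 15.3750
UCL = c̄ + 3√c̄ = 15.3750 + 3 × √15.3750 = 15.3750 + 3 × 3.9211 = 27.1383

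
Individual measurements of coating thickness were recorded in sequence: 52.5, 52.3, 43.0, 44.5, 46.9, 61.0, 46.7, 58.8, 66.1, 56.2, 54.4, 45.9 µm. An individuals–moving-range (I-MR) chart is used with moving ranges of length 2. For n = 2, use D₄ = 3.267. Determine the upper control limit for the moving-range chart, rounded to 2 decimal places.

24.18

Moving ranges: 0.2, 9.3, 1.5, 2.4, 14.1, 14.3, 12.1, 7.3, 9.9, 1.8, 8.5; M̄R̄ = 81.4000 / 11 = 7.4000
UCL_MR = D₄·M̄R̄ = 3.267 × 7.4000 = 24.1758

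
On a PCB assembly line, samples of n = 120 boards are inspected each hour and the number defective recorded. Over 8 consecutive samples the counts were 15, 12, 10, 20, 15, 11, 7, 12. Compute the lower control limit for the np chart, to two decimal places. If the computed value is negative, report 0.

p̄ = Σdᵢ / (k·n) = 102 / (8 × 120) = 0.10625
LCL = np̄ − 3·√(np̄(1−p̄)) = 12.7500 − 3 × 3.3757 = 2.6229

2.62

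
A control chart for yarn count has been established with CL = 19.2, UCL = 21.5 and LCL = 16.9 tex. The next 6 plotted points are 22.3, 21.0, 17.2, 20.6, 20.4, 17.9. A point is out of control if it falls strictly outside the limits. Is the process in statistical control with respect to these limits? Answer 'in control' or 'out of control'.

out of control

Compare each point to [16.9, 21.5]: sample 1 = 22.3 > UCL.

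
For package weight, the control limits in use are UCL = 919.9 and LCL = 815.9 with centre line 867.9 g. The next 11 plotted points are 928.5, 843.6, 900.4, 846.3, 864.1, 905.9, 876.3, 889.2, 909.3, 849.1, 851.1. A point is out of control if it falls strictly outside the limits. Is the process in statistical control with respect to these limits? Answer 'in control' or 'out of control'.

out of control

Compare each point to [815.9, 919.9]: sample 1 = 928.5 > UCL.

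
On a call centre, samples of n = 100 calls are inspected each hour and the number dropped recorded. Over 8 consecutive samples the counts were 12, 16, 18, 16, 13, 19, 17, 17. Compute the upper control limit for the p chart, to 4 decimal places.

p̄ = Σdᵢ / (k·n) = 128 / (8 × 100) = 0.16000
UCL = p̄ + 3·√(p̄(1−p̄)/n) = 0.16000 + 3 × √(0.16000×0.84000/100) = 0.16000 + 3 × 0.03666 = 0.26998

0.2700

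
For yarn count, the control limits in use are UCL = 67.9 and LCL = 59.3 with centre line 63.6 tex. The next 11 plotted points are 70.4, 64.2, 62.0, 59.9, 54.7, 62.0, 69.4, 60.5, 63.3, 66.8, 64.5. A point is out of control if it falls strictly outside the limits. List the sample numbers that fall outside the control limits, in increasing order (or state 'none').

1, 5, 7

Compare each point to [59.3, 67.9]: sample 1 = 70.4 > UCL; sample 5 = 54.7 < LCL; sample 7 = 69.4 > UCL.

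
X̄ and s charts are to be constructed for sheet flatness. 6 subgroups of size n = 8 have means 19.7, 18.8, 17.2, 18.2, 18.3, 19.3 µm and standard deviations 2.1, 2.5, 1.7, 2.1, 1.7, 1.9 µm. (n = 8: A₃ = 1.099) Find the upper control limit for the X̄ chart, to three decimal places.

X̄̄ = (19.7 + 18.8 + 17.2 + 18.2 + 18.3 + 19.3) / 6 = 18.5833
s̄ = (2.1 + 2.5 + 1.7 + 2.1 + 1.7 + 1.9) / 6 = 2.0000
UCL = X̄̄ + A₃·s̄ = 18.5833 + 1.099 × 2.0000 = 20.7813

20.781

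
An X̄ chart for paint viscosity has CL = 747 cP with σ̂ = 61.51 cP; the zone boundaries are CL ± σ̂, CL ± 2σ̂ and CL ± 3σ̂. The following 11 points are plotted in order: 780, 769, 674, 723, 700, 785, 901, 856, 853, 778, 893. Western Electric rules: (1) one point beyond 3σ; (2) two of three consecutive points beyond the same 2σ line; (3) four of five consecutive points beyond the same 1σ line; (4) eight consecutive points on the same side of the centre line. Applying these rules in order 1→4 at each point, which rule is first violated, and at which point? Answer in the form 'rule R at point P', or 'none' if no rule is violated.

rule 3 at point 11

Zone of each point (C = within 1σ̂, B = 1σ̂–2σ̂, A = 2σ̂–3σ̂, * = beyond 3σ̂; sign = side of CL): 1:+C, 2:+C, 3:-B, 4:-C, 5:-C, 6:+C, 7:+A, 8:+B, 9:+B, 10:+C, 11:+A
Rule 3 (four of five consecutive points beyond the same 1σ limit) is satisfied at point 11.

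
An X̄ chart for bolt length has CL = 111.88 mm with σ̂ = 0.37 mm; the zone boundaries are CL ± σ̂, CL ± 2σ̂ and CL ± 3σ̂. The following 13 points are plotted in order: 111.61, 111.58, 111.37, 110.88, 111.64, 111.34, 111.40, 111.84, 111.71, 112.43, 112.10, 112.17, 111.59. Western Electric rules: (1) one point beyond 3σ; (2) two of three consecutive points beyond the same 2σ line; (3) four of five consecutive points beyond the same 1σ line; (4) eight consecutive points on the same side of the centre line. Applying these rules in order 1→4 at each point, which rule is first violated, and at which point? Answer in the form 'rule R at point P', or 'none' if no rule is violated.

Zone of each point (C = within 1σ̂, B = 1σ̂–2σ̂, A = 2σ̂–3σ̂, * = beyond 3σ̂; sign = side of CL): 1:-C, 2:-C, 3:-B, 4:-A, 5:-C, 6:-B, 7:-B, 8:-C, 9:-C, 10:+B, 11:+C, 12:+C, 13:-C
Rule 3 (four of five consecutive points beyond the same 1σ limit) is satisfied at point 7.

rule 3 at point 7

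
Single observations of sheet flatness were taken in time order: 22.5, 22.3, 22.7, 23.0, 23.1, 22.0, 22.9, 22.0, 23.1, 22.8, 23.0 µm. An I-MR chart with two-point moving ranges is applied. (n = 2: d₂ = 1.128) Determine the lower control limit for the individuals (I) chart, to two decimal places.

21.21

X̄ = (22.5 + 22.3 + 22.7 + 23.0 + 23.1 + 22.0 + 22.9 + 22.0 + 23.1 + 22.8 + 23.0) / 11 = 22.6727
Moving ranges: 0.2, 0.4, 0.3, 0.1, 1.1, 0.9, 0.9, 1.1, 0.3, 0.2; M̄R̄ = 5.5000 / 10 = 0.5500
LCL = X̄ − 3·M̄R̄/d₂ = 22.6727 − 3 × 0.5500 / 1.128 = 21.2100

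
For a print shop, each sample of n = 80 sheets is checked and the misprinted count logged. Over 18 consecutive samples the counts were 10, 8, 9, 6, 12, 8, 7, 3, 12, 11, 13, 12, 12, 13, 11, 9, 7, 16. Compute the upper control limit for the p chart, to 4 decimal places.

0.2350

p̄ = Σdᵢ / (k·n) = 179 / (18 × 80) = 0.12431
UCL = p̄ + 3·√(p̄(1−p̄)/n) = 0.12431 + 3 × √(0.12431×0.87569/80) = 0.12431 + 3 × 0.03689 = 0.23497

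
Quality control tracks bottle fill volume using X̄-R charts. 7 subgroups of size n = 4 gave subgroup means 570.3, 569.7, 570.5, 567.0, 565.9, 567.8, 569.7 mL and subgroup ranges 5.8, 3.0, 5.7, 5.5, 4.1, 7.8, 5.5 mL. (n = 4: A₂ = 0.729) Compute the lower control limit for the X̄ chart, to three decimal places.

564.805

X̄̄ = (570.3 + 569.7 + 570.5 + 567.0 + 565.9 + 567.8 + 569.7) / 7 = 3980.9000 / 7 = 568.7000
R̄ = (5.8 + 3.0 + 5.7 + 5.5 + 4.1 + 7.8 + 5.5) / 7 = 37.4000 / 7 = 5.3429
LCL = X̄̄ − A₂·R̄ = 568.7000 − 0.729 × 5.3429 = 564.8051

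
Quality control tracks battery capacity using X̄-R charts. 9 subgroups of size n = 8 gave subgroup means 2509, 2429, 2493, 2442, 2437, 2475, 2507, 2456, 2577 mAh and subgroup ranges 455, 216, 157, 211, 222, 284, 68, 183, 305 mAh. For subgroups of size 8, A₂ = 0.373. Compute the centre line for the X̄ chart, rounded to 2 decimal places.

X̄̄ = (2509 + 2429 + 2493 + 2442 + 2437 + 2475 + 2507 + 2456 + 2577) / 9 = 22325.0000 / 9 = 2480.5556
CL = X̄̄ = 2480.5556

2480.56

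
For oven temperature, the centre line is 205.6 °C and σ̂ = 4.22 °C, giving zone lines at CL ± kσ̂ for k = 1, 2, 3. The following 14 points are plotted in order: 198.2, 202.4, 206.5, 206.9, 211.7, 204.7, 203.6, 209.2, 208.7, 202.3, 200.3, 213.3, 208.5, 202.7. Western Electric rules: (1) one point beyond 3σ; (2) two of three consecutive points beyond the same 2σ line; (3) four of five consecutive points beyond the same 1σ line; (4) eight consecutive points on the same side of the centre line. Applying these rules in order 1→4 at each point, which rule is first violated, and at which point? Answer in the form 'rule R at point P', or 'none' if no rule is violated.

Zone of each point (C = within 1σ̂, B = 1σ̂–2σ̂, A = 2σ̂–3σ̂, * = beyond 3σ̂; sign = side of CL): 1:-B, 2:-C, 3:+C, 4:+C, 5:+B, 6:-C, 7:-C, 8:+C, 9:+C, 10:-C, 11:-B, 12:+B, 13:+C, 14:-C
No rule fires across all 14 points.

none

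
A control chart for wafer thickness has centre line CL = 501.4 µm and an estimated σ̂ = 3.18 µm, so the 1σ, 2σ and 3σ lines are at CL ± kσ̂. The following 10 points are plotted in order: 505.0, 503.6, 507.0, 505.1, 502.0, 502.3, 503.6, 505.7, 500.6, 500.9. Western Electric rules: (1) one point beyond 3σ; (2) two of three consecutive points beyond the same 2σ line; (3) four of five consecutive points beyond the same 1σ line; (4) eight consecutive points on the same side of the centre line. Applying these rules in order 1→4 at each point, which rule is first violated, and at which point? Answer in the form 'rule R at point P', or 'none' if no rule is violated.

rule 4 at point 8

Zone of each point (C = within 1σ̂, B = 1σ̂–2σ̂, A = 2σ̂–3σ̂, * = beyond 3σ̂; sign = side of CL): 1:+B, 2:+C, 3:+B, 4:+B, 5:+C, 6:+C, 7:+C, 8:+B, 9:-C, 10:-C
Rule 4 (eight consecutive points on the same side of the centre line) is satisfied at point 8.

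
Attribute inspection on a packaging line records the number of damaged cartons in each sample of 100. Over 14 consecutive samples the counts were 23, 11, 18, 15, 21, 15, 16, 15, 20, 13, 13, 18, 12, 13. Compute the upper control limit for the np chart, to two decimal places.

p̄ = Σdᵢ / (k·n) = 223 / (14 × 100) = 0.15929
UCL = np̄ + 3·√(np̄(1−p̄)) = 15.9286 + 3 × √(15.9286×0.84071) = 15.9286 + 3 × 3.6594 = 26.9068

26.91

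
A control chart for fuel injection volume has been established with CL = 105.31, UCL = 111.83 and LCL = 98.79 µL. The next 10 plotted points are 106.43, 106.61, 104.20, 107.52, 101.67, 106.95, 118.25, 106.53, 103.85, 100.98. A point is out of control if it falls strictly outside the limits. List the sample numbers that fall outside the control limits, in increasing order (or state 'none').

7

Compare each point to [98.79, 111.83]: sample 7 = 118.25 > UCL.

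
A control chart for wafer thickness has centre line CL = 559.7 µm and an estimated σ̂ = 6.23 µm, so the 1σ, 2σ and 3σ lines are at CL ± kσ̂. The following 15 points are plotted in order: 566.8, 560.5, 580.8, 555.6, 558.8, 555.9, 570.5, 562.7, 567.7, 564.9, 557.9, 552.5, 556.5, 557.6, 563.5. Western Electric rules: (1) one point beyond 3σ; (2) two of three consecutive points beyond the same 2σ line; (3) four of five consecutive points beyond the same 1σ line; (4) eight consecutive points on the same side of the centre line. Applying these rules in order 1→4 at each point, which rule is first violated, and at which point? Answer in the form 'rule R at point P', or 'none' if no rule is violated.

rule 1 at point 3

Zone of each point (C = within 1σ̂, B = 1σ̂–2σ̂, A = 2σ̂–3σ̂, * = beyond 3σ̂; sign = side of CL): 1:+B, 2:+C, 3:+*, 4:-C, 5:-C, 6:-C, 7:+B, 8:+C, 9:+B, 10:+C, 11:-C, 12:-B, 13:-C, 14:-C, 15:+C
Rule 1 (one point beyond the 3σ limits) is satisfied at point 3.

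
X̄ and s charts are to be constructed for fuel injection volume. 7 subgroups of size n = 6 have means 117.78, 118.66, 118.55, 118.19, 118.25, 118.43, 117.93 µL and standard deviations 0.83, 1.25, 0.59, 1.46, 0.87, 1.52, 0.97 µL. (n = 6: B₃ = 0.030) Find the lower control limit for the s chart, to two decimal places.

0.03

s̄ = (0.83 + 1.25 + 0.59 + 1.46 + 0.87 + 1.52 + 0.97) / 7 = 1.0700
LCL_s = B₃·s̄ = 0.030 × 1.0700 = 0.0321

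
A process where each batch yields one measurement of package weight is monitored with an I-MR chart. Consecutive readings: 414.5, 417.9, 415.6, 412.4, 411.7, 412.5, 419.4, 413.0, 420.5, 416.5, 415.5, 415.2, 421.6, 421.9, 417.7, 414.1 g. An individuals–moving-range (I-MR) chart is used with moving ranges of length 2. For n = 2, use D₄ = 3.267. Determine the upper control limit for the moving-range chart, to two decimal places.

11.11

Moving ranges: 3.4, 2.3, 3.2, 0.7, 0.8, 6.9, 6.4, 7.5, 4.0, 1.0, 0.3, 6.4, 0.3, 4.2, 3.6; M̄R̄ = 51.0000 / 15 = 3.4000
UCL_MR = D₄·M̄R̄ = 3.267 × 3.4000 = 11.1078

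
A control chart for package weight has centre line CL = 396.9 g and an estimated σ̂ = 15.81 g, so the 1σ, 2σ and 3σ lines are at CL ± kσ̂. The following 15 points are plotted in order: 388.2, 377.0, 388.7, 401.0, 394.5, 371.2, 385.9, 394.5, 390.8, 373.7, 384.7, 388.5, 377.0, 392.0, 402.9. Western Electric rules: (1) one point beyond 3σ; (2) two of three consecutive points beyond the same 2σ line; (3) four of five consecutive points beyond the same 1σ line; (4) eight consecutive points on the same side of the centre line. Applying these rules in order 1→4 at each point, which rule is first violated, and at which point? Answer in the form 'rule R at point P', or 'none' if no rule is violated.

Zone of each point (C = within 1σ̂, B = 1σ̂–2σ̂, A = 2σ̂–3σ̂, * = beyond 3σ̂; sign = side of CL): 1:-C, 2:-B, 3:-C, 4:+C, 5:-C, 6:-B, 7:-C, 8:-C, 9:-C, 10:-B, 11:-C, 12:-C, 13:-B, 14:-C, 15:+C
Rule 4 (eight consecutive points on the same side of the centre line) is satisfied at point 12.

rule 4 at point 12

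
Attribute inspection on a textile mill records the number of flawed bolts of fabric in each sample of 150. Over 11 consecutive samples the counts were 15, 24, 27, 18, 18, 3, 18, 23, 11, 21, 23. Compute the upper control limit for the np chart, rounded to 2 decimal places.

30.29

p̄ = Σdᵢ / (k·n) = 201 / (11 × 150) = 0.12182
UCL = np̄ + 3·√(np̄(1−p̄)) = 18.2727 + 3 × √(18.2727×0.87818) = 18.2727 + 3 × 4.0058 = 30.2903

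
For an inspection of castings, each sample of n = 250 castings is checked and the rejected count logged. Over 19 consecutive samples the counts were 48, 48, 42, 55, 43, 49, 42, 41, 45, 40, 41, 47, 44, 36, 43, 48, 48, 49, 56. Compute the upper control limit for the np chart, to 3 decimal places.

63.833

p̄ = Σdᵢ / (k·n) = 865 / (19 × 250) = 0.18211
UCL = np̄ + 3·√(np̄(1−p̄)) = 45.5263 + 3 × √(45.5263×0.81789) = 45.5263 + 3 × 6.1021 = 63.8326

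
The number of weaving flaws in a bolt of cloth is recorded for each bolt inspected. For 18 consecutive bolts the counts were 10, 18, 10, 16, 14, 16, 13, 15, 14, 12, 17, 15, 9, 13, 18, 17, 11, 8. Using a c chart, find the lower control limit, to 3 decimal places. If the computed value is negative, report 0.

c̄ = (10 + 18 + 10 + 16 + 14 + 16 + 13 + 15 + 14 + 12 + 17 + 15 + 9 + 13 + 18 + 17 + 11 + 8) / 18 = 246 / 18 = 13.6667
LCL = c̄ − 3√c̄ = 13.6667 − 3 × 3.6968 = 2.5761

2.576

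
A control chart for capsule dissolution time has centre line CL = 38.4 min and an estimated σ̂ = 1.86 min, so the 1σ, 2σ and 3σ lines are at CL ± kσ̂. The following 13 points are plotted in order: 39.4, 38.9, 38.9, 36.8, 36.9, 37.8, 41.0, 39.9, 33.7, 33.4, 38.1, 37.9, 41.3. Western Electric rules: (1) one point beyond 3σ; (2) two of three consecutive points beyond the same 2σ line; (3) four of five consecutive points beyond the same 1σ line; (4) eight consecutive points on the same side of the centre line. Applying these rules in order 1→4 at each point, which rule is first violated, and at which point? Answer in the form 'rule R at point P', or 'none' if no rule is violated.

Zone of each point (C = within 1σ̂, B = 1σ̂–2σ̂, A = 2σ̂–3σ̂, * = beyond 3σ̂; sign = side of CL): 1:+C, 2:+C, 3:+C, 4:-C, 5:-C, 6:-C, 7:+B, 8:+C, 9:-A, 10:-A, 11:-C, 12:-C, 13:+B
Rule 2 (two of three consecutive points beyond the same 2σ limit) is satisfied at point 10.

rule 2 at point 10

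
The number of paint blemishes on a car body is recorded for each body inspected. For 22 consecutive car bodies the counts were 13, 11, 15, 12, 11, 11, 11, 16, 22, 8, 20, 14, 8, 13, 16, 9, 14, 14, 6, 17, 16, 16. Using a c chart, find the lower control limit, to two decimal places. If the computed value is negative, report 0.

2.37

c̄ = (13 + 11 + 15 + 12 + 11 + 11 + 11 + 16 + 22 + 8 + 20 + 14 + 8 + 13 + 16 + 9 + 14 + 14 + 6 + 17 + 16 + 16) / 22 = 293 / 22 = 13.3182
LCL = c̄ − 3√c̄ = 13.3182 − 3 × 3.6494 = 2.3700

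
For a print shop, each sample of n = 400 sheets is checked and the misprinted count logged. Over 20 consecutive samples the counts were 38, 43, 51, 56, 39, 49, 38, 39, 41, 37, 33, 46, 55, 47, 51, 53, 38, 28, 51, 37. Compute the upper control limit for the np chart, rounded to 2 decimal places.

p̄ = Σdᵢ / (k·n) = 870 / (20 × 400) = 0.10875
UCL = np̄ + 3·√(np̄(1−p̄)) = 43.5000 + 3 × √(43.5000×0.89125) = 43.5000 + 3 × 6.2265 = 62.1795

62.18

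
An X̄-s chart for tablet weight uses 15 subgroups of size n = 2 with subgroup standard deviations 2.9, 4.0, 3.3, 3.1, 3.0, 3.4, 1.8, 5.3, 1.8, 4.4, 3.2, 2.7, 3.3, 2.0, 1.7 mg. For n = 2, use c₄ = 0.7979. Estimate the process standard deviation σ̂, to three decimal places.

s̄ = (2.9 + 4.0 + 3.3 + 3.1 + 3.0 + 3.4 + 1.8 + 5.3 + 1.8 + 4.4 + 3.2 + 2.7 + 3.3 + 2.0 + 1.7) / 15 = 3.0600
σ̂ = s̄ / c₄ = 3.0600 / 0.7979 = 3.8351

3.835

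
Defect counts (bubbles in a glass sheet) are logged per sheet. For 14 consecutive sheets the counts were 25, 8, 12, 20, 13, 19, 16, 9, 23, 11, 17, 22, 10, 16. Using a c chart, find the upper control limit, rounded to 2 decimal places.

27.71

c̄ = (25 + 8 + 12 + 20 + 13 + 19 + 16 + 9 + 23 + 11 + 17 + 22 + 10 + 16) / 14 = 221 / 14 = 15.7857
UCL = c̄ + 3√c̄ = 15.7857 + 3 × √15.7857 = 15.7857 + 3 × 3.9731 = 27.7051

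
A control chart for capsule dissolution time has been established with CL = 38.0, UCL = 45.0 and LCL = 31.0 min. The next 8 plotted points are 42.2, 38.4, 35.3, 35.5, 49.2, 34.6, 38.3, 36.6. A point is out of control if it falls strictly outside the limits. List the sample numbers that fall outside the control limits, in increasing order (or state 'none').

5

Compare each point to [31.0, 45.0]: sample 5 = 49.2 > UCL.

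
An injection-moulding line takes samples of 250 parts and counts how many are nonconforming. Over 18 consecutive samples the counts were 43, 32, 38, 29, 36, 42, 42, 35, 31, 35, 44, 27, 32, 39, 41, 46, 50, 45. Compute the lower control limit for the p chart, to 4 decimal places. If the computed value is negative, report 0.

0.0844

p̄ = Σdᵢ / (k·n) = 687 / (18 × 250) = 0.15267
LCL = p̄ − 3·√(p̄(1−p̄)/n) = 0.15267 − 3 × 0.02275 = 0.08442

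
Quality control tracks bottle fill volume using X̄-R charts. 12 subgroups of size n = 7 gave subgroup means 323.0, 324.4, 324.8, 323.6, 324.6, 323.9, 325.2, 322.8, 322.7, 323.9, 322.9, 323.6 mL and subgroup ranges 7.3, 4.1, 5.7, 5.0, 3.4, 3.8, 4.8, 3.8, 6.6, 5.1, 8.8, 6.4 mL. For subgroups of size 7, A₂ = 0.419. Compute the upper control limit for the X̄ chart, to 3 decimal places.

326.046

X̄̄ = (323.0 + 324.4 + 324.8 + 323.6 + 324.6 + 323.9 + 325.2 + 322.8 + 322.7 + 323.9 + 322.9 + 323.6) / 12 = 3885.4000 / 12 = 323.7833
R̄ = (7.3 + 4.1 + 5.7 + 5.0 + 3.4 + 3.8 + 4.8 + 3.8 + 6.6 + 5.1 + 8.8 + 6.4) / 12 = 64.8000 / 12 = 5.4000
UCL = X̄̄ + A₂·R̄ = 323.7833 + 0.419 × 5.4000 = 326.0459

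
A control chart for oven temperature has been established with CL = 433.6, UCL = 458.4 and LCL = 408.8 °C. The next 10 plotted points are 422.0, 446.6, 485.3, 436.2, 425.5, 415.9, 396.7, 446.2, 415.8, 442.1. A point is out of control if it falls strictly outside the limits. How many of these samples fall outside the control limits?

Compare each point to [408.8, 458.4]: sample 3 = 485.3 > UCL; sample 7 = 396.7 < LCL.

2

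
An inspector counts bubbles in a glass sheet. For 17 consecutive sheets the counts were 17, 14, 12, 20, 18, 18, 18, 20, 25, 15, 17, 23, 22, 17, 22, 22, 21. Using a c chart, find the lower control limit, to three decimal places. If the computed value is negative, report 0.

5.846

c̄ = (17 + 14 + 12 + 20 + 18 + 18 + 18 + 20 + 25 + 15 + 17 + 23 + 22 + 17 + 22 + 22 + 21) / 17 = 321 / 17 = 18.8824
LCL = c̄ − 3√c̄ = 18.8824 − 3 × 4.3454 = 5.8462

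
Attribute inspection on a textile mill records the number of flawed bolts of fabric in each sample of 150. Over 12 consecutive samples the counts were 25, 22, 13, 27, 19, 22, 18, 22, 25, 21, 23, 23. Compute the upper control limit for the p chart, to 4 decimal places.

p̄ = Σdᵢ / (k·n) = 260 / (12 × 150) = 0.14444
UCL = p̄ + 3·√(p̄(1−p̄)/n) = 0.14444 + 3 × √(0.14444×0.85556/150) = 0.14444 + 3 × 0.02870 = 0.23055

0.2306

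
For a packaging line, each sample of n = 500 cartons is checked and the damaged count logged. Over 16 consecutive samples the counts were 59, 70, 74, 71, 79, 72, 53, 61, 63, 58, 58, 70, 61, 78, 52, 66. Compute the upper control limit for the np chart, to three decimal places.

p̄ = Σdᵢ / (k·n) = 1045 / (16 × 500) = 0.13062
UCL = np̄ + 3·√(np̄(1−p̄)) = 65.3125 + 3 × √(65.3125×0.86938) = 65.3125 + 3 × 7.5353 = 87.9185

87.918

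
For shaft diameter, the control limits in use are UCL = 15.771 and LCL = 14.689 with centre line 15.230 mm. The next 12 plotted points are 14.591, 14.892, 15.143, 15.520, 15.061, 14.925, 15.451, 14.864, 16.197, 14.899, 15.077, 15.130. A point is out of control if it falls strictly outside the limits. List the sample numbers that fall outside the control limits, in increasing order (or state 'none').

Compare each point to [14.689, 15.771]: sample 1 = 14.591 < LCL; sample 9 = 16.197 > UCL.

1, 9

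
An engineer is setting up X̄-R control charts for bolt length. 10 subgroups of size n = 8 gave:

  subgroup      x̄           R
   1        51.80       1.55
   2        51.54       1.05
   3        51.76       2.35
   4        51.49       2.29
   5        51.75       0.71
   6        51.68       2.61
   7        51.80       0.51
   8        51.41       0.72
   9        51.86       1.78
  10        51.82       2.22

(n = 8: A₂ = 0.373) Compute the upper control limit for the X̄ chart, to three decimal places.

X̄̄ = (51.80 + 51.54 + 51.76 + 51.49 + 51.75 + 51.68 + 51.80 + 51.41 + 51.86 + 51.82) / 10 = 516.9100 / 10 = 51.6910
R̄ = (1.55 + 1.05 + 2.35 + 2.29 + 0.71 + 2.61 + 0.51 + 0.72 + 1.78 + 2.22) / 10 = 15.7900 / 10 = 1.5790
UCL = X̄̄ + A₂·R̄ = 51.6910 + 0.373 × 1.5790 = 52.2800

52.280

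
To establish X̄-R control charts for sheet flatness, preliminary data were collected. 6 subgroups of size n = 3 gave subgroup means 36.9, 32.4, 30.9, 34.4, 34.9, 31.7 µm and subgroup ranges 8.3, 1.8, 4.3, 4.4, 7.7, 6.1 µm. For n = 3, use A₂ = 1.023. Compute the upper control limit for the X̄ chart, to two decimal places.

X̄̄ = (36.9 + 32.4 + 30.9 + 34.4 + 34.9 + 31.7) / 6 = 201.2000 / 6 = 33.5333
R̄ = (8.3 + 1.8 + 4.3 + 4.4 + 7.7 + 6.1) / 6 = 32.6000 / 6 = 5.4333
UCL = X̄̄ + A₂·R̄ = 33.5333 + 1.023 × 5.4333 = 39.0916

39.09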